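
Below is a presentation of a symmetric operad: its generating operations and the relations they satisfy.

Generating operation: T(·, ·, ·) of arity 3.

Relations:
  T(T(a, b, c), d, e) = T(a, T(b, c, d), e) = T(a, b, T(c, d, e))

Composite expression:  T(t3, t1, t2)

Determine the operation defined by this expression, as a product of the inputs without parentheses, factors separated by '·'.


Under associativity of T, the answer is the t's in reading order.
T(t3, t1, t2) spells out as t3 · t1 · t2

t3 · t1 · t2


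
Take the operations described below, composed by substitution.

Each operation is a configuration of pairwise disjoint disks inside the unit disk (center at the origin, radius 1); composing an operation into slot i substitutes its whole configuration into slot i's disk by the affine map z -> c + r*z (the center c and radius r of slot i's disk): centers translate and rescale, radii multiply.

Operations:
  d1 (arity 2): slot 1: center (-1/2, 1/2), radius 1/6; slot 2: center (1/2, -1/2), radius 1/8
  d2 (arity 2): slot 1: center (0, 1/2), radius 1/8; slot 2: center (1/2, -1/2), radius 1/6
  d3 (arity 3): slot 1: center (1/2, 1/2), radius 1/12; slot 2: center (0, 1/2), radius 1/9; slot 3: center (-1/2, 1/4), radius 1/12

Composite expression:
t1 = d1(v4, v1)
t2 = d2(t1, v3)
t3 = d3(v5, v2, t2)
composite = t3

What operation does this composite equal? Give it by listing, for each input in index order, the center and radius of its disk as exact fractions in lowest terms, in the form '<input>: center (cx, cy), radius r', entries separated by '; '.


v1: center (-95/192, 55/192), radius 1/768; v2: center (0, 1/2), radius 1/9; v3: center (-11/24, 5/24), radius 1/72; v4: center (-97/192, 19/64), radius 1/576; v5: center (1/2, 1/2), radius 1/12


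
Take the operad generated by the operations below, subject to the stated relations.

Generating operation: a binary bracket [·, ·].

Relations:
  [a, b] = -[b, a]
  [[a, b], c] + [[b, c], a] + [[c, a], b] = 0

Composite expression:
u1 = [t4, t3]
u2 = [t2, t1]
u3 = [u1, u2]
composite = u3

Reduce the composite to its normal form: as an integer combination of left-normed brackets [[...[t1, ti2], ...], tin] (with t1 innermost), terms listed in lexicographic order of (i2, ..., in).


-[[[t1, t2], t3], t4] + [[[t1, t2], t4], t3]

Left-normed coefficients sit on the t1-initial expansion words.
Composite bracket: [[t4, t3], [t2, t1]]
Expanding via [a, b] = ab - ba: 8 signed words (2^3 = 8).
Keep just the words that open with t1:
  the word t1t2t3t4 carries sign -1 and contributes -[[[t1, t2], t3], t4]
  the word t1t2t4t3 carries sign +1 and contributes +[[[t1, t2], t4], t3]


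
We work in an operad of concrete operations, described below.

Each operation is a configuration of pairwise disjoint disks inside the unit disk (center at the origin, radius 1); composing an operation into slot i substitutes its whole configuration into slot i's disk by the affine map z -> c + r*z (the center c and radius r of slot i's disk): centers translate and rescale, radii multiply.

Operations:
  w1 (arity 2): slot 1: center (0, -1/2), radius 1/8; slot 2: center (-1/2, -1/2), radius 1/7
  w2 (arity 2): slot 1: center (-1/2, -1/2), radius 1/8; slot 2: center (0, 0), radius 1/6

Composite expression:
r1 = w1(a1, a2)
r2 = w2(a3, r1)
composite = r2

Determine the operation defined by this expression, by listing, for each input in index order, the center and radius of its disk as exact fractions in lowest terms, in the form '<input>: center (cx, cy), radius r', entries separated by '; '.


Affine substitution under w2: radii multiply and a-centers shift.
a3 passes through 1 substitution, ending at center (-1/2, -1/2), radius 1/8
a1 passes through 2 substitutions, ending at center (0, -1/12), radius 1/48
a2 passes through 2 substitutions, ending at center (-1/12, -1/12), radius 1/42

a1: center (0, -1/12), radius 1/48; a2: center (-1/12, -1/12), radius 1/42; a3: center (-1/2, -1/2), radius 1/8


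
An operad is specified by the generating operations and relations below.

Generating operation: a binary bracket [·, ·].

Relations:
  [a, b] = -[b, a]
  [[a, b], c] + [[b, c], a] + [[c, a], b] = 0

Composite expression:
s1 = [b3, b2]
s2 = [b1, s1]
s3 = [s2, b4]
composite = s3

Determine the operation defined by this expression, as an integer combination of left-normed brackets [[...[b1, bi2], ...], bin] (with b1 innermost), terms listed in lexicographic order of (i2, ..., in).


-[[[b1, b2], b3], b4] + [[[b1, b3], b2], b4]

A multilinear Lie element is pinned by b1-initial words (b1 innermost).
Composite bracket: [[b1, [b3, b2]], b4]
Under [a, b] = ab - ba we get 8 signed associative words (2^3 = 8).
Collect the words opening with b1:
  b1b2b3b4 (sign -1) contributes -[[[b1, b2], b3], b4]
  b1b3b2b4 (sign +1) contributes +[[[b1, b3], b2], b4]


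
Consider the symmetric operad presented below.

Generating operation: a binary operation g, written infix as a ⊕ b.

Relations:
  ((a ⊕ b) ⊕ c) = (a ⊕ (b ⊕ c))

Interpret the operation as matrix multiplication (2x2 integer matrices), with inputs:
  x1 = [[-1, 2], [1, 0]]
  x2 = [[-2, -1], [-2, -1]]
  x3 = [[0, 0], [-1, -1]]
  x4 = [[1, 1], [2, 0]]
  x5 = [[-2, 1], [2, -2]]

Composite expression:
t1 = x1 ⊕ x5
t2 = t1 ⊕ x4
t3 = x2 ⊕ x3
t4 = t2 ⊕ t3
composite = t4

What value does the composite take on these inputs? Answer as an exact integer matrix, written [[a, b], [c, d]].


[[2, 2], [-2, -2]]

(x1 ⊕ x5) = [[6, -5], [-2, 1]]
((x1 ⊕ x5) ⊕ x4) = [[-4, 6], [0, -2]]
(x2 ⊕ x3) = [[1, 1], [1, 1]]
(((x1 ⊕ x5) ⊕ x4) ⊕ (x2 ⊕ x3)) = [[2, 2], [-2, -2]]


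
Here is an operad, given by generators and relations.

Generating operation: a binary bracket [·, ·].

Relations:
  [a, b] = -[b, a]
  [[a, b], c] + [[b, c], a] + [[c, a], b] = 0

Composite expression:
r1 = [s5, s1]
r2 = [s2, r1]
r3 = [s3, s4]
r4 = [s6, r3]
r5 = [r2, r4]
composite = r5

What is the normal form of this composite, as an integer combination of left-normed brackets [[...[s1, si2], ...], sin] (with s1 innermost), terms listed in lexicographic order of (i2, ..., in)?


-[[[[[s1, s5], s2], s3], s4], s6] + [[[[[s1, s5], s2], s4], s3], s6] + [[[[[s1, s5], s2], s6], s3], s4] - [[[[[s1, s5], s2], s6], s4], s3]

Left-normed coefficients sit on the s1-initial expansion words.
Composite bracket: [[s2, [s5, s1]], [s6, [s3, s4]]]
Expanding via [a, b] = ab - ba: 32 signed words (2^5 = 32).
Collect the words opening with s1:
  sign of s1s5s2s3s4s6 is -1, so it contributes -[[[[[s1, s5], s2], s3], s4], s6]
  sign of s1s5s2s4s3s6 is +1, so it contributes +[[[[[s1, s5], s2], s4], s3], s6]
  sign of s1s5s2s6s3s4 is +1, so it contributes +[[[[[s1, s5], s2], s6], s3], s4]
  sign of s1s5s2s6s4s3 is -1, so it contributes -[[[[[s1, s5], s2], s6], s4], s3]


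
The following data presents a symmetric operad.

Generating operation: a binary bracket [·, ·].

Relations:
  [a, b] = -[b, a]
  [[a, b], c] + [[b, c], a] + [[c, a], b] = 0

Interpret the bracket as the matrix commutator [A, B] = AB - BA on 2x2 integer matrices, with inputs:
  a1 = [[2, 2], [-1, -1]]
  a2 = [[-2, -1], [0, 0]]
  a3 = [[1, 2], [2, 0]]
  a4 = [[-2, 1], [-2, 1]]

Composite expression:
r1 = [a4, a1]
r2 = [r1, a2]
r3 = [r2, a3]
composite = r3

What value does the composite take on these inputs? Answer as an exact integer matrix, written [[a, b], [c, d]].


[a4, a1] = [[3, -9], [-9, -3]]
[[a4, a1], a2] = [[-9, -24], [18, 9]]
[[[a4, a1], a2], a3] = [[-84, -12], [54, 84]]

[[-84, -12], [54, 84]]


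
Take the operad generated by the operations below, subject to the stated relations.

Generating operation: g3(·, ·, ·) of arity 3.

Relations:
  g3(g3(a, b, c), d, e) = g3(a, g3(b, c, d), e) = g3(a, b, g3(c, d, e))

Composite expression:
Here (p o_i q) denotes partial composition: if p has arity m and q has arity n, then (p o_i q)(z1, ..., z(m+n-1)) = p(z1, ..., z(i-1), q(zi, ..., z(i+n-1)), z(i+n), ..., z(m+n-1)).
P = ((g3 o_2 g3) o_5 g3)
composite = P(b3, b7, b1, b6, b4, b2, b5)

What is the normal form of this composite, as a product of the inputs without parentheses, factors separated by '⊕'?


All parenthesizations of g3 agree; list the b-inputs left to right.
g3(b7, b1, b6) reduces to b7 ⊕ b1 ⊕ b6
g3(b4, b2, b5) reduces to b4 ⊕ b2 ⊕ b5
g3(b3, g3(b7, b1, b6), g3(b4, b2, b5)) reduces to b3 ⊕ b7 ⊕ b1 ⊕ b6 ⊕ b4 ⊕ b2 ⊕ b5

b3 ⊕ b7 ⊕ b1 ⊕ b6 ⊕ b4 ⊕ b2 ⊕ b5


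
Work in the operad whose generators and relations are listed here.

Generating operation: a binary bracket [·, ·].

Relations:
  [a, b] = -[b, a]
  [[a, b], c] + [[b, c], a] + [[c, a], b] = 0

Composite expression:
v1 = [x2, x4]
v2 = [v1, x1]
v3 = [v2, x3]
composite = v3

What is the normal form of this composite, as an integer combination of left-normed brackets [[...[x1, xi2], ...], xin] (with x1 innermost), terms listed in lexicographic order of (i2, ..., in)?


-[[[x1, x2], x4], x3] + [[[x1, x4], x2], x3]

Expand each bracket as ab - ba; the x1-initial words give the coefficients.
Composite bracket: [[[x2, x4], x1], x3]
The bracket unfolds into 8 signed words via [a, b] = ab - ba (2^3 = 8).
Keep just the words that open with x1:
  x1x2x4x3 appears with sign -1, giving the term -[[[x1, x2], x4], x3]
  x1x4x2x3 appears with sign +1, giving the term +[[[x1, x4], x2], x3]


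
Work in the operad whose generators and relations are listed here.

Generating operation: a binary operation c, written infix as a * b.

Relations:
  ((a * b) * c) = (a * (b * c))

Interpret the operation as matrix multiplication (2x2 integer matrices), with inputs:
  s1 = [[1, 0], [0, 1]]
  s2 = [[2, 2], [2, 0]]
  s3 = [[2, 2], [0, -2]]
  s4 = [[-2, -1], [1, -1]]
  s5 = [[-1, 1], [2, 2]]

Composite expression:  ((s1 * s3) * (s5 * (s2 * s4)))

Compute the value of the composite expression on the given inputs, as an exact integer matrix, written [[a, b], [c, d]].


[[-28, -20], [24, 24]]


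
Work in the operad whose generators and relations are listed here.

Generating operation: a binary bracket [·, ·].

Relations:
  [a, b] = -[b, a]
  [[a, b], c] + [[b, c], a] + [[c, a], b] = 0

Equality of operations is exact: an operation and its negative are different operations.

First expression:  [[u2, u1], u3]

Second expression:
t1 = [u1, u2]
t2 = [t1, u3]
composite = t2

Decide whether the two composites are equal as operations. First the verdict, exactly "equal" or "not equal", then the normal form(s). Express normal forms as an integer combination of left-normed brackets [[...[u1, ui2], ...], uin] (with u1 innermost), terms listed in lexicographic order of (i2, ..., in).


not equal — first -[[u1, u2], u3], second [[u1, u2], u3]

Reducing the first expression gives -[[u1, u2], u3]
Reducing the second expression gives [[u1, u2], u3]
They disagree, so not equal.


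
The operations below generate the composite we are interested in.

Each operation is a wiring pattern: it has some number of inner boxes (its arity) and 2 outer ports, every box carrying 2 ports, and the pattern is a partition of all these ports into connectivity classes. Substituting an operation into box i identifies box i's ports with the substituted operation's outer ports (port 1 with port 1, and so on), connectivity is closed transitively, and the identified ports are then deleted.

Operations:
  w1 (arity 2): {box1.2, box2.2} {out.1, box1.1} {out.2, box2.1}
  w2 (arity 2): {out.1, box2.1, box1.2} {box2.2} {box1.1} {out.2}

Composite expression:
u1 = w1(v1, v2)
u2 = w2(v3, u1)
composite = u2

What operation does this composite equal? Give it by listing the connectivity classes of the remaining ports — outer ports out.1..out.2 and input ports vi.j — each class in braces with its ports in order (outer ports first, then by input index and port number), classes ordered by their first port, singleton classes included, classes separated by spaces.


After gluing at w2, chains via deleted ports link the v-ports.
composing w1 on (v1, v2), with out.j its own outer ports: {out.1, v1.1} {out.2, v2.1} {v1.2, v2.2}
composing w2 on (v3, v1, v2), with out.j its own outer ports: {out.1, v1.1, v3.2} {out.2} {v1.2, v2.2} {v2.1} {v3.1}

{out.1, v1.1, v3.2} {out.2} {v1.2, v2.2} {v2.1} {v3.1}


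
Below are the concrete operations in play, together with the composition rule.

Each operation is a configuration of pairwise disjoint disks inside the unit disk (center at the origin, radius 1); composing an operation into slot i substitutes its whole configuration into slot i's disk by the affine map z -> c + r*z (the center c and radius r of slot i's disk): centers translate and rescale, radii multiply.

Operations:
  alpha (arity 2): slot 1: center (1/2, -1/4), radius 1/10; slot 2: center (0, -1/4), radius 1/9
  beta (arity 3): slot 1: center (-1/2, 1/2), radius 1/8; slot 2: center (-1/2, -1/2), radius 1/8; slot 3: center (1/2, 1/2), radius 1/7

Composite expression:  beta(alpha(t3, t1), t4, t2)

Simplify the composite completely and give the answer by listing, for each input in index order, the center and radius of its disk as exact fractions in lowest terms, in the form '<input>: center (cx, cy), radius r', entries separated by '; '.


Nesting under beta composes maps z -> c + r*z down each t-path.
input t3: composing its 2 substitution steps yields center (-7/16, 15/32), radius 1/80
input t1: composing its 2 substitution steps yields center (-1/2, 15/32), radius 1/72
input t4: composing its 1 substitution step yields center (-1/2, -1/2), radius 1/8
input t2: composing its 1 substitution step yields center (1/2, 1/2), radius 1/7

t1: center (-1/2, 15/32), radius 1/72; t2: center (1/2, 1/2), radius 1/7; t3: center (-7/16, 15/32), radius 1/80; t4: center (-1/2, -1/2), radius 1/8


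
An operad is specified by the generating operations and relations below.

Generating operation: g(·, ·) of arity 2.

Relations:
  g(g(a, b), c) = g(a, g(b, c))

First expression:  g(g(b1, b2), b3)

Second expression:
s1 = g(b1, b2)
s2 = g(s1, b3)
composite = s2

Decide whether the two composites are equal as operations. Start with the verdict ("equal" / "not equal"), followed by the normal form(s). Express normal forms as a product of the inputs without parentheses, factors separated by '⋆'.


equal — both sides give b1 ⋆ b2 ⋆ b3


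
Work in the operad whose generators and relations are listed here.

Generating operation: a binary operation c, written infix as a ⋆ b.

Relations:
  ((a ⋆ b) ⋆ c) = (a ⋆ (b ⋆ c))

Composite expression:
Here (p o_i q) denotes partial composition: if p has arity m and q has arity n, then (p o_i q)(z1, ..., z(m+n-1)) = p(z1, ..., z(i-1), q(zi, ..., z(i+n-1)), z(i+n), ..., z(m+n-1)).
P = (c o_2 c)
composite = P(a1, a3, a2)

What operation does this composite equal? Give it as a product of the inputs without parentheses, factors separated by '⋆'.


Associativity of c dissolves the nesting; only the a-input order survives.
(a3 ⋆ a2) unparenthesizes to a3 ⋆ a2
(a1 ⋆ (a3 ⋆ a2)) unparenthesizes to a1 ⋆ a3 ⋆ a2

a1 ⋆ a3 ⋆ a2


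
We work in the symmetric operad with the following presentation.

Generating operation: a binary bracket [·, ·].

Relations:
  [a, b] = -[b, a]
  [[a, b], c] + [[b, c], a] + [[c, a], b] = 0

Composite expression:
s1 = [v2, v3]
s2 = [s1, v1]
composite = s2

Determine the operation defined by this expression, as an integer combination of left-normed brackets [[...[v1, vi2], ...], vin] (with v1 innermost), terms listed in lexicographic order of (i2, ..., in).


A multilinear Lie element is pinned by v1-initial words (v1 innermost).
Composite bracket: [[v2, v3], v1]
Expanding via [a, b] = ab - ba: 4 signed words (2^2 = 4).
Only words starting with v1 matter:
  the word v1v2v3 carries sign -1 and contributes -[[v1, v2], v3]
  the word v1v3v2 carries sign +1 and contributes +[[v1, v3], v2]

-[[v1, v2], v3] + [[v1, v3], v2]


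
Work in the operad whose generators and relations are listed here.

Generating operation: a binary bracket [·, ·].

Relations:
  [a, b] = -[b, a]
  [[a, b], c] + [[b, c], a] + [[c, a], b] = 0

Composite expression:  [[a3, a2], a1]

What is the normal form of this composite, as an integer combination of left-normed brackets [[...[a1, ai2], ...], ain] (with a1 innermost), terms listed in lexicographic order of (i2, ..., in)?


[[a1, a2], a3] - [[a1, a3], a2]

Skip Jacobi rewriting: expand, keep a1-initial words, read off terms.
Composite bracket: [[a3, a2], a1]
Full expansion: 4 signed words from ab - ba (2^2 = 4).
Collect the words opening with a1:
  from a1a2a3, sign +1: term +[[a1, a2], a3]
  from a1a3a2, sign -1: term -[[a1, a3], a2]


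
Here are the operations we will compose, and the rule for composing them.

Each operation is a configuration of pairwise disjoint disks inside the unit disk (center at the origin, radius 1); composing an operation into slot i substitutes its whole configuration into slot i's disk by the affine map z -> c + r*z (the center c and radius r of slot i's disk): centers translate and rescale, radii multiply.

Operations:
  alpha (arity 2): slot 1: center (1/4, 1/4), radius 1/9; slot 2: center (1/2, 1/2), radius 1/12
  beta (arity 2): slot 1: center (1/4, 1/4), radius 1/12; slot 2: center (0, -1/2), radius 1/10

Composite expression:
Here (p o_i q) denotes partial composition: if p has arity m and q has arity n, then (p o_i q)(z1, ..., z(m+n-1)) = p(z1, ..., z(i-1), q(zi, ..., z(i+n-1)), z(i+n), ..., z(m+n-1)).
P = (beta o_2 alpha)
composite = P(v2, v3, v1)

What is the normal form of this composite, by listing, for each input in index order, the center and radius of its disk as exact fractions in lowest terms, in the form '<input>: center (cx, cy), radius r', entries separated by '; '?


Only the slot chain above each v matters under beta; compose those maps.
tracing v2 down its 1-map path: center (1/4, 1/4), radius 1/12
tracing v3 down its 2-map path: center (1/40, -19/40), radius 1/90
tracing v1 down its 2-map path: center (1/20, -9/20), radius 1/120

v1: center (1/20, -9/20), radius 1/120; v2: center (1/4, 1/4), radius 1/12; v3: center (1/40, -19/40), radius 1/90


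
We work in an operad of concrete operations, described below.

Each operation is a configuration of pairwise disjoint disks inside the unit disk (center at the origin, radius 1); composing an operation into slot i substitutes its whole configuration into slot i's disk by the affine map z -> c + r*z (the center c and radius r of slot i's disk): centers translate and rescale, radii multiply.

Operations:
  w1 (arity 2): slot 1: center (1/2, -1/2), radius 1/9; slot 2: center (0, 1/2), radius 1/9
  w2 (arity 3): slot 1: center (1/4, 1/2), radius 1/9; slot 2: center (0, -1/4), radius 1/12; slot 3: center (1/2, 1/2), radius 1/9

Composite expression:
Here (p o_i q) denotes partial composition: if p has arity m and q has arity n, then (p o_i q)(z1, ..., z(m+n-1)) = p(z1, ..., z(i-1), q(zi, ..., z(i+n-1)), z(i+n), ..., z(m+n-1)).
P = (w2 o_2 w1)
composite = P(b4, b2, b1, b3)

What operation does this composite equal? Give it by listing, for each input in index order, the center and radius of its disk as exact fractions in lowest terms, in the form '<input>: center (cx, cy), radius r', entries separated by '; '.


b1: center (0, -5/24), radius 1/108; b2: center (1/24, -7/24), radius 1/108; b3: center (1/2, 1/2), radius 1/9; b4: center (1/4, 1/2), radius 1/9


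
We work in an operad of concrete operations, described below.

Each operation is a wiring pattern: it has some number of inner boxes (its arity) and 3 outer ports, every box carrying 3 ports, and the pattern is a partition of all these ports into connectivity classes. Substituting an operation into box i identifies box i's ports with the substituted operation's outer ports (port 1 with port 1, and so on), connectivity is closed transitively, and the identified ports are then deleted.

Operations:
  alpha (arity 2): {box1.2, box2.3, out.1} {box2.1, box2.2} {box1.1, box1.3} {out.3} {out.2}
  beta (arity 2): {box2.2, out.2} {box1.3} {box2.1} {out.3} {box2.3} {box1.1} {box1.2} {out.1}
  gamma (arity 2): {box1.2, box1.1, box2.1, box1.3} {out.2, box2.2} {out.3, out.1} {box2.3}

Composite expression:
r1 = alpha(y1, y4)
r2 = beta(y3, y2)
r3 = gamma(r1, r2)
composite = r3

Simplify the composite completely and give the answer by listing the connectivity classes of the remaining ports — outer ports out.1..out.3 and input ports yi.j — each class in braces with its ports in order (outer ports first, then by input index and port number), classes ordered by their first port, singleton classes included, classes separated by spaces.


{out.1, out.3} {out.2, y2.2} {y1.1, y1.3} {y1.2, y4.3} {y2.1} {y2.3} {y3.1} {y3.2} {y3.3} {y4.1, y4.2}

Reachability decides: close wires over gamma-identified ports.
alpha over (y1, y4) gives {out.1, y1.2, y4.3} {out.2} {out.3} {y1.1, y1.3} {y4.1, y4.2}, out.j being that stage's outer ports
beta over (y3, y2) gives {out.1} {out.2, y2.2} {out.3} {y2.1} {y2.3} {y3.1} {y3.2} {y3.3}, out.j being that stage's outer ports
gamma over (y1, y4, y3, y2) gives {out.1, out.3} {out.2, y2.2} {y1.1, y1.3} {y1.2, y4.3} {y2.1} {y2.3} {y3.1} {y3.2} {y3.3} {y4.1, y4.2}, out.j being that stage's outer ports


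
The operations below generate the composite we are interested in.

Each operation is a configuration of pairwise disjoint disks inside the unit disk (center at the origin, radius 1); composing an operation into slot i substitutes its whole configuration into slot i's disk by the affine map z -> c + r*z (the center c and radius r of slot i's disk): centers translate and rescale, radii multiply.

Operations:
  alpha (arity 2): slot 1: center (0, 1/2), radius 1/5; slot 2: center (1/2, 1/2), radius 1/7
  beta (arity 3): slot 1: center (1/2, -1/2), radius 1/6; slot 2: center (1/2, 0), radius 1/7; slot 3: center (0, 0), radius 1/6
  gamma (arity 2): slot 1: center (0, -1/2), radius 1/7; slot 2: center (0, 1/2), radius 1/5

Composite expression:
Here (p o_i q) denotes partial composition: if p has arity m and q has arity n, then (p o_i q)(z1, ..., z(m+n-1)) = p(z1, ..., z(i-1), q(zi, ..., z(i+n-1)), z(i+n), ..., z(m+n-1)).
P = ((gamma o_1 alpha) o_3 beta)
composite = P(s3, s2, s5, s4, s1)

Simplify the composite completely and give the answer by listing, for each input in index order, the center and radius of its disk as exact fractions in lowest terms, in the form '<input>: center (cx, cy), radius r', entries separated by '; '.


s1: center (0, 1/2), radius 1/30; s2: center (1/14, -3/7), radius 1/49; s3: center (0, -3/7), radius 1/35; s4: center (1/10, 1/2), radius 1/35; s5: center (1/10, 2/5), radius 1/30

Follow each s-input down from gamma: c' goes to c + r*c', radius to r*r'.
for s3, the 2-step affine chain lands on center (0, -3/7), radius 1/35
for s2, the 2-step affine chain lands on center (1/14, -3/7), radius 1/49
for s5, the 2-step affine chain lands on center (1/10, 2/5), radius 1/30
for s4, the 2-step affine chain lands on center (1/10, 1/2), radius 1/35
for s1, the 2-step affine chain lands on center (0, 1/2), radius 1/30


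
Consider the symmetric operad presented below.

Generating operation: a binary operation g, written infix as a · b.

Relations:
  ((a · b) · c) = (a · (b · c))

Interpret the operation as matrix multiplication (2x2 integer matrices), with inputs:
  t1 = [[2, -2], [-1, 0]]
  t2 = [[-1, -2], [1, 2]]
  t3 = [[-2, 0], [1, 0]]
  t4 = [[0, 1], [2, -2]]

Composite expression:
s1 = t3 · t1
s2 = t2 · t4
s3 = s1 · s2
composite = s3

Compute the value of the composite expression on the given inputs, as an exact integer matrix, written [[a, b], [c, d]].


[[32, -24], [-16, 12]]

(t3 · t1) = [[-4, 4], [2, -2]]
(t2 · t4) = [[-4, 3], [4, -3]]
((t3 · t1) · (t2 · t4)) = [[32, -24], [-16, 12]]


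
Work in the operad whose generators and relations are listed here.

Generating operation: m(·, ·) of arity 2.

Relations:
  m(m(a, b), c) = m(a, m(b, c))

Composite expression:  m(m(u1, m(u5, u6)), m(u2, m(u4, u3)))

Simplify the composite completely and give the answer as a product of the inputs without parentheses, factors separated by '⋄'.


u1 ⋄ u5 ⋄ u6 ⋄ u2 ⋄ u4 ⋄ u3

Associativity of m dissolves the nesting; only the u-input order survives.
m(u5, u6) spells out as u5 ⋄ u6
m(u1, m(u5, u6)) spells out as u1 ⋄ u5 ⋄ u6
m(u4, u3) spells out as u4 ⋄ u3
m(u2, m(u4, u3)) spells out as u2 ⋄ u4 ⋄ u3
m(m(u1, m(u5, u6)), m(u2, m(u4, u3))) spells out as u1 ⋄ u5 ⋄ u6 ⋄ u2 ⋄ u4 ⋄ u3


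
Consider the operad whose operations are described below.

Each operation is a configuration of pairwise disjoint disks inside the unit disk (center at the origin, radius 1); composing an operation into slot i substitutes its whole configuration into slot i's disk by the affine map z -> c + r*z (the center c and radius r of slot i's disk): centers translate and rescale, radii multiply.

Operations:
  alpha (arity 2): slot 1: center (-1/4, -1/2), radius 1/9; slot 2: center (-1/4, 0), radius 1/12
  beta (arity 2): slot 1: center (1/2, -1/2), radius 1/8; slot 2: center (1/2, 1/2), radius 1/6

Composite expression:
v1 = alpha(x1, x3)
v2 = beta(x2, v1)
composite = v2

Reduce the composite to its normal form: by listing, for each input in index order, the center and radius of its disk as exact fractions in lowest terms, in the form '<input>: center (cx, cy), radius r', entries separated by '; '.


x1: center (11/24, 5/12), radius 1/54; x2: center (1/2, -1/2), radius 1/8; x3: center (11/24, 1/2), radius 1/72

Each x-disk chains the slot maps above it in beta; radii multiply.
x2: after 1 affine step, its disk has center (1/2, -1/2), radius 1/8
x1: after 2 affine steps, its disk has center (11/24, 5/12), radius 1/54
x3: after 2 affine steps, its disk has center (11/24, 1/2), radius 1/72


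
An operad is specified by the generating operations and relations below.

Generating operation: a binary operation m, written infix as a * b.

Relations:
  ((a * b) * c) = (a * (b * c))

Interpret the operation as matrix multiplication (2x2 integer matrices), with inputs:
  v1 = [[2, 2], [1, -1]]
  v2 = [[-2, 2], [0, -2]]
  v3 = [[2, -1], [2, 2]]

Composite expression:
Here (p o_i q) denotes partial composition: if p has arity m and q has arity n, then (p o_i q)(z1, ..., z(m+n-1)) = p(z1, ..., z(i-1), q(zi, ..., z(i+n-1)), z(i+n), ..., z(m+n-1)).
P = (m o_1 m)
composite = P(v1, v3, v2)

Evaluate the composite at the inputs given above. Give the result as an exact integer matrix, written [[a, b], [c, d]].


[[-16, 12], [0, 6]]

(v1 * v3) = [[8, 2], [0, -3]]
((v1 * v3) * v2) = [[-16, 12], [0, 6]]


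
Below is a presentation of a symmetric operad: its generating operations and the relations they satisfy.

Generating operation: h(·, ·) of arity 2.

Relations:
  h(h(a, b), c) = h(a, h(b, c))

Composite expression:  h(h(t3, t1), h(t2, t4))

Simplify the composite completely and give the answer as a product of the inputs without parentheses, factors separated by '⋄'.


t3 ⋄ t1 ⋄ t2 ⋄ t4

The h-tree's shape is irrelevant; the t-reading-order decides.
h(t3, t1) collapses to t3 ⋄ t1
h(t2, t4) collapses to t2 ⋄ t4
h(h(t3, t1), h(t2, t4)) collapses to t3 ⋄ t1 ⋄ t2 ⋄ t4


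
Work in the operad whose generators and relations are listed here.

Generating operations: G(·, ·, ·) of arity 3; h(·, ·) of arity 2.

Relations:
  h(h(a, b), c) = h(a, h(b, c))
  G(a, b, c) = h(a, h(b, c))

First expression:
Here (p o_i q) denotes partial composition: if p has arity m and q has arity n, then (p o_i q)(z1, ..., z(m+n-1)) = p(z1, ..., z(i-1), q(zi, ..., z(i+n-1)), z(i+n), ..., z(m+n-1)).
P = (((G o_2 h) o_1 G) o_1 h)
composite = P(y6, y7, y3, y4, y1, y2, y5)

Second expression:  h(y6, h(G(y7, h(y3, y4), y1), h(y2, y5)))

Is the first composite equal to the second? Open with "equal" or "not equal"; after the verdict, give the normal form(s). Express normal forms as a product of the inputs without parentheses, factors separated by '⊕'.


equal: each reduces to y6 ⊕ y7 ⊕ y3 ⊕ y4 ⊕ y1 ⊕ y2 ⊕ y5

In normal form, the first expression is y6 ⊕ y7 ⊕ y3 ⊕ y4 ⊕ y1 ⊕ y2 ⊕ y5
In normal form, the second expression is y6 ⊕ y7 ⊕ y3 ⊕ y4 ⊕ y1 ⊕ y2 ⊕ y5
The forms coincide; equal.


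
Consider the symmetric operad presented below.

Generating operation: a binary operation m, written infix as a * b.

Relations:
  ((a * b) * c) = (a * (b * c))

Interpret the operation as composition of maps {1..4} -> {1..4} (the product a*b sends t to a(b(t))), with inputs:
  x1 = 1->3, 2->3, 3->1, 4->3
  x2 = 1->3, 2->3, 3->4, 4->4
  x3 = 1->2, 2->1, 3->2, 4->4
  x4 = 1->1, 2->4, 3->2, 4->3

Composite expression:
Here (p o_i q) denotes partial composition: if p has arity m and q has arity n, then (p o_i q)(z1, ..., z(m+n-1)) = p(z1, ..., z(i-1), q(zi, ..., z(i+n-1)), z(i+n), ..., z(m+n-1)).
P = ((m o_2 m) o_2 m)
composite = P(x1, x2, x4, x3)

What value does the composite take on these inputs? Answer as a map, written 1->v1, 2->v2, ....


1->3, 2->1, 3->3, 4->3

(x2 * x4) = 1->3, 2->4, 3->3, 4->4
((x2 * x4) * x3) = 1->4, 2->3, 3->4, 4->4
(x1 * ((x2 * x4) * x3)) = 1->3, 2->1, 3->3, 4->3


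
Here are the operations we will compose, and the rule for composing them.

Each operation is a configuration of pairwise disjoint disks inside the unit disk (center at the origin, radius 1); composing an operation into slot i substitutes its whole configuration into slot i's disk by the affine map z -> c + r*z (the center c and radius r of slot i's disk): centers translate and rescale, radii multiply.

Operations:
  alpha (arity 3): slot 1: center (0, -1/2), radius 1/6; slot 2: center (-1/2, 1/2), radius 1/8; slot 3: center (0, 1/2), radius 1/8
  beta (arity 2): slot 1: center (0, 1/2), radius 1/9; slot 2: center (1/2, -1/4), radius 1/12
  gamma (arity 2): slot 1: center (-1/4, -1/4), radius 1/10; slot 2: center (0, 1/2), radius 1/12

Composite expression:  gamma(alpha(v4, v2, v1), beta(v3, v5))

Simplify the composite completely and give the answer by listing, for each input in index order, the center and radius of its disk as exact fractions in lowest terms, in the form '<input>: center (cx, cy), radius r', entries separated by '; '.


v1: center (-1/4, -1/5), radius 1/80; v2: center (-3/10, -1/5), radius 1/80; v3: center (0, 13/24), radius 1/108; v4: center (-1/4, -3/10), radius 1/60; v5: center (1/24, 23/48), radius 1/144

Each v-disk chains the slot maps above it in gamma; radii multiply.
tracing v4 down its 2-map path: center (-1/4, -3/10), radius 1/60
tracing v2 down its 2-map path: center (-3/10, -1/5), radius 1/80
tracing v1 down its 2-map path: center (-1/4, -1/5), radius 1/80
tracing v3 down its 2-map path: center (0, 13/24), radius 1/108
tracing v5 down its 2-map path: center (1/24, 23/48), radius 1/144


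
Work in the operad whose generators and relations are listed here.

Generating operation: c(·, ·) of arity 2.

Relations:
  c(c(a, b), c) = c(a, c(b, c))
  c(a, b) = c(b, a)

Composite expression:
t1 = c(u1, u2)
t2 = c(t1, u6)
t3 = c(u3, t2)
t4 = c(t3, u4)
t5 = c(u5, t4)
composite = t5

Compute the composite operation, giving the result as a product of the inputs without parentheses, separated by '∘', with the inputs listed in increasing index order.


u1 ∘ u2 ∘ u3 ∘ u4 ∘ u5 ∘ u6

With c associative and commutative, the u-input set is all that matters.
c(u1, u2) flattens to u1 ∘ u2
c(c(u1, u2), u6) flattens to u1 ∘ u2 ∘ u6
c(u3, c(c(u1, u2), u6)) flattens to u3 ∘ u1 ∘ u2 ∘ u6
c(c(u3, c(c(u1, u2), u6)), u4) flattens to u3 ∘ u1 ∘ u2 ∘ u6 ∘ u4
c(u5, c(c(u3, c(c(u1, u2), u6)), u4)) flattens to u5 ∘ u3 ∘ u1 ∘ u2 ∘ u6 ∘ u4
rearranged into index order: u1 ∘ u2 ∘ u3 ∘ u4 ∘ u5 ∘ u6


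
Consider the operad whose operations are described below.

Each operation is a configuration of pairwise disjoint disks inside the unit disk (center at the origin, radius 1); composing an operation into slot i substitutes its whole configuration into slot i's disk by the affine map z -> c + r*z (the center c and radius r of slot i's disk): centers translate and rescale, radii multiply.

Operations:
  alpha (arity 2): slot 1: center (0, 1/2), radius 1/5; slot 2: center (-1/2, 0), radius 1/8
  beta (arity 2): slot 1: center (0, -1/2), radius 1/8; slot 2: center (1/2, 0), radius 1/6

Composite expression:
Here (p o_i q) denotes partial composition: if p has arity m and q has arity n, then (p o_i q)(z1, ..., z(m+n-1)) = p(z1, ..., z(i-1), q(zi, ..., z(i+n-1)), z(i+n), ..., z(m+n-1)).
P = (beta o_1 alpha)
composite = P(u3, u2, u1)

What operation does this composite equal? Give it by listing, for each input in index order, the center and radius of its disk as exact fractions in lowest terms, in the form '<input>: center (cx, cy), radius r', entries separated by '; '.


u1: center (1/2, 0), radius 1/6; u2: center (-1/16, -1/2), radius 1/64; u3: center (0, -7/16), radius 1/40

Follow each u-input down from beta: c' goes to c + r*c', radius to r*r'.
input u3: composing its 2 substitution steps yields center (0, -7/16), radius 1/40
input u2: composing its 2 substitution steps yields center (-1/16, -1/2), radius 1/64
input u1: composing its 1 substitution step yields center (1/2, 0), radius 1/6


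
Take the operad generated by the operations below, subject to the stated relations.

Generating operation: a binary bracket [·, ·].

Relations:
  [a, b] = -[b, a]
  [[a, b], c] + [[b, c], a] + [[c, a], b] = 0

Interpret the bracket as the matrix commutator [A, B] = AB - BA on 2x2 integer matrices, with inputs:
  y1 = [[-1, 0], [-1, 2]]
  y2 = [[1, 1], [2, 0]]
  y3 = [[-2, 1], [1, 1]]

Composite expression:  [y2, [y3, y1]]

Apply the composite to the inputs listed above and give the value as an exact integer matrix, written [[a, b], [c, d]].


[[-12, 5], [2, 12]]


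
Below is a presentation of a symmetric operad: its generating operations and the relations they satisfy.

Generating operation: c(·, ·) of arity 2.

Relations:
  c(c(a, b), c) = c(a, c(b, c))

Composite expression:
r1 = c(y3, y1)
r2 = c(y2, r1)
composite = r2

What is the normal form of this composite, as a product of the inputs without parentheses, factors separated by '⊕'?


y2 ⊕ y3 ⊕ y1

Every regrouping of c is equal, so read the y-inputs in written order.
c(y3, y1) flattens to y3 ⊕ y1
c(y2, c(y3, y1)) flattens to y2 ⊕ y3 ⊕ y1


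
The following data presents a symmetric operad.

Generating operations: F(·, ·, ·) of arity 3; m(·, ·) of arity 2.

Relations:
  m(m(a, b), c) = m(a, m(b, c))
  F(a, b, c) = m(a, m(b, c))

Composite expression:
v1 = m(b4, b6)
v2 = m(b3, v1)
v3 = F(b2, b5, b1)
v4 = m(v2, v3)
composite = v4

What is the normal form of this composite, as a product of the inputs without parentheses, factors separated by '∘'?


b3 ∘ b4 ∘ b6 ∘ b2 ∘ b5 ∘ b1

Every regrouping of m is equal, so read the b-inputs in written order.
m(b4, b6) collapses to b4 ∘ b6
m(b3, m(b4, b6)) collapses to b3 ∘ b4 ∘ b6
F(b2, b5, b1) collapses to b2 ∘ b5 ∘ b1
m(m(b3, m(b4, b6)), F(b2, b5, b1)) collapses to b3 ∘ b4 ∘ b6 ∘ b2 ∘ b5 ∘ b1


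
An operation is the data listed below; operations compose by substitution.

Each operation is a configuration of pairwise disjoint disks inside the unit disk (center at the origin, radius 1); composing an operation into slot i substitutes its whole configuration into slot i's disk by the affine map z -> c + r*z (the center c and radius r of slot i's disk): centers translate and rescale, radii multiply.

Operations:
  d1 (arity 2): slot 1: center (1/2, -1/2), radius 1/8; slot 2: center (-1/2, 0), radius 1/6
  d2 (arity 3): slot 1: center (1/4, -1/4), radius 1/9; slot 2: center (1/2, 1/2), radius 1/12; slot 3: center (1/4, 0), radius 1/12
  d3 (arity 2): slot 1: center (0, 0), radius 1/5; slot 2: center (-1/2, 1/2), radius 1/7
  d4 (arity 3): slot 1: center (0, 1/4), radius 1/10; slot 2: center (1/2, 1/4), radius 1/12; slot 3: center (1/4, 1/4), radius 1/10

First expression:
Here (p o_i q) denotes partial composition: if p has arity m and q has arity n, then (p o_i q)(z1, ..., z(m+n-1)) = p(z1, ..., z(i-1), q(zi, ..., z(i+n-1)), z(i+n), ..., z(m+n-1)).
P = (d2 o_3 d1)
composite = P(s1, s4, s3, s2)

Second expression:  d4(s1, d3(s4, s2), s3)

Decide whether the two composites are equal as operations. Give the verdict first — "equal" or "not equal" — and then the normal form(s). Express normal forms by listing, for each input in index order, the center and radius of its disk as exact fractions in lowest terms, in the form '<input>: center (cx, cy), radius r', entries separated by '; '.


not equal — first s1: center (1/4, -1/4), radius 1/9; s2: center (5/24, 0), radius 1/72; s3: center (7/24, -1/24), radius 1/96; s4: center (1/2, 1/2), radius 1/12, second s1: center (0, 1/4), radius 1/10; s2: center (11/24, 7/24), radius 1/84; s3: center (1/4, 1/4), radius 1/10; s4: center (1/2, 1/4), radius 1/60

The first expression, normalized: s1: center (1/4, -1/4), radius 1/9; s2: center (5/24, 0), radius 1/72; s3: center (7/24, -1/24), radius 1/96; s4: center (1/2, 1/2), radius 1/12
The second expression, normalized: s1: center (0, 1/4), radius 1/10; s2: center (11/24, 7/24), radius 1/84; s3: center (1/4, 1/4), radius 1/10; s4: center (1/2, 1/4), radius 1/60
The forms do not match — not equal.


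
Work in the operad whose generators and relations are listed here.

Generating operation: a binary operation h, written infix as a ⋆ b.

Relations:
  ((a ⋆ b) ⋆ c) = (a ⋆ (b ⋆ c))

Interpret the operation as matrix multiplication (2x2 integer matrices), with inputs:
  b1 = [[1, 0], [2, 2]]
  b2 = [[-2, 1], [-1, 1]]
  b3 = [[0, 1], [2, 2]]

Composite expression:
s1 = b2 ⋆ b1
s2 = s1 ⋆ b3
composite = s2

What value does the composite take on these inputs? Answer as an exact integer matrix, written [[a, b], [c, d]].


[[4, 4], [4, 5]]

(b2 ⋆ b1) = [[0, 2], [1, 2]]
((b2 ⋆ b1) ⋆ b3) = [[4, 4], [4, 5]]


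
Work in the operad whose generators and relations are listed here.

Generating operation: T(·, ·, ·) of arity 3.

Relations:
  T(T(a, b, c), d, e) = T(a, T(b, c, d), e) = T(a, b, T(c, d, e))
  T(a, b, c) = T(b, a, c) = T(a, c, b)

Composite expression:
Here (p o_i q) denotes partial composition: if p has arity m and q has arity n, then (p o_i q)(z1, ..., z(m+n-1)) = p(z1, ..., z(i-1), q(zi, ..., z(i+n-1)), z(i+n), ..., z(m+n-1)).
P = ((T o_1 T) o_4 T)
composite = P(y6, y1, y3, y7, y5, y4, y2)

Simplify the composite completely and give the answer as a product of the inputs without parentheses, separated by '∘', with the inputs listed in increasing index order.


y1 ∘ y2 ∘ y3 ∘ y4 ∘ y5 ∘ y6 ∘ y7

With T associative and commutative, the y-input set is all that matters.
T(y6, y1, y3) linearizes to y6 ∘ y1 ∘ y3
T(y7, y5, y4) linearizes to y7 ∘ y5 ∘ y4
T(T(y6, y1, y3), T(y7, y5, y4), y2) linearizes to y6 ∘ y1 ∘ y3 ∘ y7 ∘ y5 ∘ y4 ∘ y2
reordering the factors by index: y1 ∘ y2 ∘ y3 ∘ y4 ∘ y5 ∘ y6 ∘ y7


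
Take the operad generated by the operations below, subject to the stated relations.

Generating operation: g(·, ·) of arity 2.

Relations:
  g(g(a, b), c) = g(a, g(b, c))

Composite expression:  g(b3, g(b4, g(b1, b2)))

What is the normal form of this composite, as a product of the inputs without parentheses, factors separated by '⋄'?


b3 ⋄ b4 ⋄ b1 ⋄ b2

Every regrouping of g is equal, so read the b-inputs in written order.
g(b1, b2) linearizes to b1 ⋄ b2
g(b4, g(b1, b2)) linearizes to b4 ⋄ b1 ⋄ b2
g(b3, g(b4, g(b1, b2))) linearizes to b3 ⋄ b4 ⋄ b1 ⋄ b2


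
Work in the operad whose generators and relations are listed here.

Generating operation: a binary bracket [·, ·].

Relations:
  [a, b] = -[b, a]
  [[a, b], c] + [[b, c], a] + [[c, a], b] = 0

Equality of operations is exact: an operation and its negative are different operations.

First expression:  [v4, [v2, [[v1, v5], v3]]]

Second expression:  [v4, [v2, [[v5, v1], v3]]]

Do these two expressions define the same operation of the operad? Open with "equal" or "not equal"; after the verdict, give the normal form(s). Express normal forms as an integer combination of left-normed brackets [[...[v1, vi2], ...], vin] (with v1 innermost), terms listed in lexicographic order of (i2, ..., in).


The first expression reduces to [[[[v1, v5], v3], v2], v4]
The second expression reduces to -[[[[v1, v5], v3], v2], v4]
The normal forms differ: not equal.

not equal — first [[[[v1, v5], v3], v2], v4], second -[[[[v1, v5], v3], v2], v4]
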